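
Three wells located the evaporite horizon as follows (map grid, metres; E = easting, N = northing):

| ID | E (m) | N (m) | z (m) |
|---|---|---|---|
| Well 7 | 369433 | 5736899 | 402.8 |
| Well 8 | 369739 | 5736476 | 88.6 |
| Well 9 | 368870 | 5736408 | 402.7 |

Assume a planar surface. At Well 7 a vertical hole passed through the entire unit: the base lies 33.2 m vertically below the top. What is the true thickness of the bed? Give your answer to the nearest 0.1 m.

28.4 m

Let the plane be z = a·E + b·N + c.
Well 8−Well 7: 306a − 423b = −314.2;  Well 9−Well 7: −563a − 491b = −0.1.
Solving gives a = −0.39710, b = 0.45553.
|∇z| = √(a²+b²) = 0.60431, so dip δ = arctan(0.60431) = 31.15°.
True thickness = vertical thickness × cos δ = 33.2 × cos 31.15° = 28.4 m.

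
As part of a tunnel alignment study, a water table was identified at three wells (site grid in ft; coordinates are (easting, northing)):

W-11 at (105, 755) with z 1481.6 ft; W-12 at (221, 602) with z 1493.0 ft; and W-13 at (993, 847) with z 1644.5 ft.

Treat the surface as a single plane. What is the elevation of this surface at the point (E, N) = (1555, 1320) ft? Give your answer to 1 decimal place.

Let the plane be z = a·E + b·N + c.
W-12−W-11: 116a − 153b = 11.4;  W-13−W-11: 888a + 92b = 162.9.
Solving gives a = 0.177243, b = 0.059871.
Then c = 1481.6 − a·105 − b·755 = 1417.79.
At (1555, 1320): z = 275.6 + 79.0 + 1417.79 = 1772.4 ft.

1772.4 ft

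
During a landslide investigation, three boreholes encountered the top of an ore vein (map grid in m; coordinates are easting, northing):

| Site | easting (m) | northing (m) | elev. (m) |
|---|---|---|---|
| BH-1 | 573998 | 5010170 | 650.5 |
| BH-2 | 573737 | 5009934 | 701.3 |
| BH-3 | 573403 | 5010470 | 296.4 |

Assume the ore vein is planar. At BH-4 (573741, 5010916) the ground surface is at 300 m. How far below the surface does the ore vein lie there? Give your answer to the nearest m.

148 m

Two edge vectors: BH-1→BH-2 = (-261, -236, 50.8), BH-1→BH-3 = (-595, 300, -354.1).
Normal n = (BH-1→BH-2) × (BH-1→BH-3) = (68327.6, -122646.1, -218720).
So ∂z/∂easting = −n_x/n_z = 0.31239759 and ∂z/∂northing = −n_y/n_z = −0.56074479.
Intercept c from BH-1: 650.5 − 179315.59 + 2809426.71 = 2630761.62.
At (573741, 5010916): z_contact = 179235.3 − 2809845.0 + 2630761.62 = 151.9 m.
Depth below ground = 300 − 151.9 = 148 m.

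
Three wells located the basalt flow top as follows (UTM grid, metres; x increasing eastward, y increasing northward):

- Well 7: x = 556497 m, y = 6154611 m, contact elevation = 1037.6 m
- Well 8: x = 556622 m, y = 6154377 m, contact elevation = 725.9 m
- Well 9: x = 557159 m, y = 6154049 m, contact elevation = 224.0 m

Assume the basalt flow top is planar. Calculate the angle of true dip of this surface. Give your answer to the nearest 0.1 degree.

Let the plane be z = a·x + b·y + c.
Well 8−Well 7: 125a − 234b = −311.7;  Well 9−Well 7: 662a − 562b = −813.6.
Solving gives a = −0.17963, b = 1.23610.
Gradient magnitude |∇z| = √(a² + b²) = √(0.03227 + 1.52793) = 1.24908.
True dip = arctan(1.24908) = 51.3°, dipping toward S (azimuth ≈ 172°).

51.3°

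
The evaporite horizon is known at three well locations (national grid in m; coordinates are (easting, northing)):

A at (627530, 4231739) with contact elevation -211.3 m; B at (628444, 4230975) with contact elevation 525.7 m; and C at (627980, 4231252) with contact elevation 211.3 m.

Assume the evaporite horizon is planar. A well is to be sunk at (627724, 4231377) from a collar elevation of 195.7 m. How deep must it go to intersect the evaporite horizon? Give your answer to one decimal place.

142.9 m

Let the plane be z = a·E + b·N + c.
B−A: 914a − 764b = 737;  C−A: 450a − 487b = 422.6.
Solving gives a = 0.355836080, b = −0.538960501.
Then c = -211.3 − a·627530 − b·4231739 = 2057231.05.
At (627724, 4231377): z_contact = 223366.85 − 2280545.07 + 2057231.05 = 52.84 m.
Depth below ground = 195.7 − 52.84 = 142.9 m.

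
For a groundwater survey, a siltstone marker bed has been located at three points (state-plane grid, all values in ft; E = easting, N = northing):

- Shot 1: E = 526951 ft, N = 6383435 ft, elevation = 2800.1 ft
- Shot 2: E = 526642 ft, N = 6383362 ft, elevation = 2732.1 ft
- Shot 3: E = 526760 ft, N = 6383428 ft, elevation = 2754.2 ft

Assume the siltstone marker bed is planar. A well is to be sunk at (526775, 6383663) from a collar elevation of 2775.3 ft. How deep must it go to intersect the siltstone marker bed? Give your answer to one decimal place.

41.3 ft

Let the plane be z = a·E + b·N + c.
Shot 2−Shot 1: −309a − 73b = −68;  Shot 3−Shot 1: −191a − 7b = −45.9.
Solving gives a = 0.244032258, b = −0.101451613.
Then c = 2800.1 − a·526951 − b·6383435 = 521816.83.
At (526775, 6383663): z_contact = 128550.09 − 647632.91 + 521816.83 = 2734.02 ft.
Depth below ground = 2775.3 − 2734.02 = 41.3 ft.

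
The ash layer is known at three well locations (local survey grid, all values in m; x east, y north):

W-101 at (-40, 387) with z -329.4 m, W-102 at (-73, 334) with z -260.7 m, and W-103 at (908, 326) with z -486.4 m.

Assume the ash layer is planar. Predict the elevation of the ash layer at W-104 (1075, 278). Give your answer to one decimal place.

-471.3 m

Two edge vectors: W-101→W-102 = (-33, -53, 68.7), W-101→W-103 = (948, -61, -157).
Normal n = (W-101→W-102) × (W-101→W-103) = (12511.7, 59946.6, 52257).
So ∂z/∂x = −n_x/n_z = −0.239426 and ∂z/∂y = −n_y/n_z = −1.147150.
Intercept c from W-101: -329.4 − 9.58 + 443.95 = 104.97.
At (1075, 278): z = −257.4 − 318.9 + 104.97 = -471.3 m.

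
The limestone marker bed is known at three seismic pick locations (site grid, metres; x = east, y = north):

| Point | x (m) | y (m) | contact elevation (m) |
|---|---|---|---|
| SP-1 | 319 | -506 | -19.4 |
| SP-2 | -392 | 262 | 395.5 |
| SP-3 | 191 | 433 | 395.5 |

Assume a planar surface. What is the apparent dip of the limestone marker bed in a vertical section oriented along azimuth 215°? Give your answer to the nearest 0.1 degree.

15.5°

Two edge vectors: SP-1→SP-2 = (-711, 768, 414.9), SP-1→SP-3 = (-128, 939, 414.9).
Normal n = (SP-1→SP-2) × (SP-1→SP-3) = (-70947.9, 241886.7, -569325).
So ∂z/∂x = −n_x/n_z = −0.12462 and ∂z/∂y = −n_y/n_z = 0.42487.
Unit vector along 215° is (sin 215°, cos 215°) = (-0.5736, -0.8192).
Slope in that direction = a·(-0.5736) + b·(-0.8192) = −0.27655.
Apparent dip = arctan|0.27655| = 15.5° (true dip is 23.9°, so apparent ≤ true as expected).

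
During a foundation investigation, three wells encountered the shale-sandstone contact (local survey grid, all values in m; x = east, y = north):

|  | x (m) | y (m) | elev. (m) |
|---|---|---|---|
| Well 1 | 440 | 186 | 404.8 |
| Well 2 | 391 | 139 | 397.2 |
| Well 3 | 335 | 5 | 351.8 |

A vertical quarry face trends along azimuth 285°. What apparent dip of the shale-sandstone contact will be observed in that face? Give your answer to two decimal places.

Let the plane be z = a·x + b·y + c.
Well 2−Well 1: −49a − 47b = −7.6;  Well 3−Well 1: −105a − 181b = −53.
Solving gives a = −0.28353, b = 0.45730.
Unit vector along 285° is (sin 285°, cos 285°) = (-0.9659, 0.2588).
Slope in that direction = a·(-0.9659) + b·(0.2588) = 0.39222.
Apparent dip = arctan|0.39222| = 21.42° (true dip is 28.3°, so apparent ≤ true as expected).

21.42°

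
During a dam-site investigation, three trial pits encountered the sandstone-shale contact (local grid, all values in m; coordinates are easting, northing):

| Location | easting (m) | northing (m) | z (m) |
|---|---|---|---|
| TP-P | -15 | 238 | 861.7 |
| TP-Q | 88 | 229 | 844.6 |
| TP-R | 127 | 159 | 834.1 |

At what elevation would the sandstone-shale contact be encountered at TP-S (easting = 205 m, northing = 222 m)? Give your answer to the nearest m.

Let the plane be z = a·easting + b·northing + c.
TP-Q−TP-P: 103a − 9b = −17.1;  TP-R−TP-P: 142a − 79b = −27.6.
Solving gives a = −0.16074, b = 0.06045.
Then c = 861.7 − a·-15 − b·238 = 844.90.
At (205, 222): z = −33.0 + 13.4 + 844.90 = 825.4 m.

825 m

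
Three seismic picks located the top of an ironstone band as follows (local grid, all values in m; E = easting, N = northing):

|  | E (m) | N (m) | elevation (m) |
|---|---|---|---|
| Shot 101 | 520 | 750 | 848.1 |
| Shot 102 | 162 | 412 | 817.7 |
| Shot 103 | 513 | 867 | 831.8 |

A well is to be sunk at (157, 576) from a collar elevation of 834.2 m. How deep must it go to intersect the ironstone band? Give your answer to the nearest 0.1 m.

38.4 m

Let the plane be z = a·E + b·N + c.
Shot 102−Shot 101: −358a − 338b = −30.4;  Shot 103−Shot 101: −7a + 117b = −16.3.
Solving gives a = 0.20488, b = −0.12706.
Then c = 848.1 − a·520 − b·750 = 836.86.
At (157, 576): z_contact = 32.17 − 73.19 + 836.86 = 795.84 m.
Depth below ground = 834.2 − 795.84 = 38.4 m.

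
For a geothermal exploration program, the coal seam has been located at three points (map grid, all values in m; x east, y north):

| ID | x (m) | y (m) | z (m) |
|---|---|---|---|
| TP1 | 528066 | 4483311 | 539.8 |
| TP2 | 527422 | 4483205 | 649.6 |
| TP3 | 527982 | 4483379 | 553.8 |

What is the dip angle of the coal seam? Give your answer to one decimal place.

Two edge vectors: TP1→TP2 = (-644, -106, 109.8), TP1→TP3 = (-84, 68, 14).
Normal n = (TP1→TP2) × (TP1→TP3) = (-8950.4, -207.2, -52696).
So ∂z/∂x = −n_x/n_z = −0.16985 and ∂z/∂y = −n_y/n_z = −0.00393.
Gradient magnitude |∇z| = √(a² + b²) = √(0.02885 + 0.00002) = 0.16990.
True dip = arctan(0.16990) = 9.6°, dipping toward E (azimuth ≈ 089°).

9.6°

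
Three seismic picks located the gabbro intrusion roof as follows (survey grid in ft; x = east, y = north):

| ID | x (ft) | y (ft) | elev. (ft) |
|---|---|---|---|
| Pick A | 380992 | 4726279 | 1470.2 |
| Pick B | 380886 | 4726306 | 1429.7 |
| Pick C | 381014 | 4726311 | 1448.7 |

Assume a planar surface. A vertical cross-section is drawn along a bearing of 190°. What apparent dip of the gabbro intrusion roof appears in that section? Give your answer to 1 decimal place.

Let the plane be z = a·x + b·y + c.
Pick B−Pick A: −106a + 27b = −40.5;  Pick C−Pick A: 22a + 32b = −21.5.
Solving gives a = 0.17950, b = −0.79528.
Unit vector along 190° is (sin 190°, cos 190°) = (-0.1736, -0.9848).
Slope in that direction = a·(-0.1736) + b·(-0.9848) = 0.75203.
Apparent dip = arctan|0.75203| = 36.9° (true dip is 39.2°, so apparent ≤ true as expected).

36.9°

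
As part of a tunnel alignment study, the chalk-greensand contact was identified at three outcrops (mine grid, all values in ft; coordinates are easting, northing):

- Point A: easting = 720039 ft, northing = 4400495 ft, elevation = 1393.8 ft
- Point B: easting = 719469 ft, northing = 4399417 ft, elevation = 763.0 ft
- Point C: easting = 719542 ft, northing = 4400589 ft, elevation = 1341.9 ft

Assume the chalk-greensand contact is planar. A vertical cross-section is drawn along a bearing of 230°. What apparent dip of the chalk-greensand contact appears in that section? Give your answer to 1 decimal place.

24.7°

Two edge vectors: Point A→Point B = (-570, -1078, -630.8), Point A→Point C = (-497, 94, -51.9).
Normal n = (Point A→Point B) × (Point A→Point C) = (115243.4, 283924.6, -589346).
So ∂z/∂easting = −n_x/n_z = 0.19554 and ∂z/∂northing = −n_y/n_z = 0.48176.
Unit vector along 230° is (sin 230°, cos 230°) = (-0.7660, -0.6428).
Slope in that direction = a·(-0.7660) + b·(-0.6428) = −0.45947.
Apparent dip = arctan|0.45947| = 24.7° (true dip is 27.5°, so apparent ≤ true as expected).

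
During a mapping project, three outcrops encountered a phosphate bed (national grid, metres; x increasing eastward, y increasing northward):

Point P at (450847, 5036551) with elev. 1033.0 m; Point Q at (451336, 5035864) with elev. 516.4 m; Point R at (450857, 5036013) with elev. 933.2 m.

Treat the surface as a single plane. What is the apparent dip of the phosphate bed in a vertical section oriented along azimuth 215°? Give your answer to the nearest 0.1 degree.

18.2°

Let the plane be z = a·x + b·y + c.
Point Q−Point P: 489a − 687b = −516.6;  Point R−Point P: 10a − 538b = −99.8.
Solving gives a = −0.81717, b = 0.17031.
Unit vector along 215° is (sin 215°, cos 215°) = (-0.5736, -0.8192).
Slope in that direction = a·(-0.5736) + b·(-0.8192) = 0.32920.
Apparent dip = arctan|0.32920| = 18.2° (true dip is 39.9°, so apparent ≤ true as expected).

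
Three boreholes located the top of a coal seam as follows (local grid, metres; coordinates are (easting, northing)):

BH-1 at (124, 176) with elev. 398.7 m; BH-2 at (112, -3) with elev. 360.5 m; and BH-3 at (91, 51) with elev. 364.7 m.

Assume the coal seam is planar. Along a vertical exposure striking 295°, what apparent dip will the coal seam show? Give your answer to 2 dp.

10.64°

Let the plane be z = a·E + b·N + c.
BH-2−BH-1: −12a − 179b = −38.2;  BH-3−BH-1: −33a − 125b = −34.
Solving gives a = 0.29748, b = 0.19346.
Unit vector along 295° is (sin 295°, cos 295°) = (-0.9063, 0.4226).
Slope in that direction = a·(-0.9063) + b·(0.4226) = −0.18785.
Apparent dip = arctan|0.18785| = 10.64° (true dip is 19.5°, so apparent ≤ true as expected).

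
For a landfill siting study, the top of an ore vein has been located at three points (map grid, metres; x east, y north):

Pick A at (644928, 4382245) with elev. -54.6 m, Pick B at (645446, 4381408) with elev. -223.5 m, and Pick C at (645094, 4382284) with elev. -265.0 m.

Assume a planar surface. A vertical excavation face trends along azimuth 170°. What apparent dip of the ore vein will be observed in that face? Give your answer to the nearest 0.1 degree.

Two edge vectors: Pick A→Pick B = (518, -837, -168.9), Pick A→Pick C = (166, 39, -210.4).
Normal n = (Pick A→Pick B) × (Pick A→Pick C) = (182691.9, 80949.8, 159144).
So ∂z/∂x = −n_x/n_z = −1.14797 and ∂z/∂y = −n_y/n_z = −0.50866.
Unit vector along 170° is (sin 170°, cos 170°) = (0.1736, -0.9848).
Slope in that direction = a·(0.1736) + b·(-0.9848) = 0.30159.
Apparent dip = arctan|0.30159| = 16.8° (true dip is 51.5°, so apparent ≤ true as expected).

16.8°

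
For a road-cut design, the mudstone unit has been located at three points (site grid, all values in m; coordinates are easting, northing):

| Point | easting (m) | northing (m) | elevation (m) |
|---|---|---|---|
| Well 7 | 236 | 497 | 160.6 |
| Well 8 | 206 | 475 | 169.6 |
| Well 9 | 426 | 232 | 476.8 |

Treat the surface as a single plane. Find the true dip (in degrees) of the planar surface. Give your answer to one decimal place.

44.9°

Let the plane be z = a·easting + b·northing + c.
Well 8−Well 7: −30a − 22b = 9;  Well 9−Well 7: 190a − 265b = 316.2.
Solving gives a = 0.37687, b = −0.92300.
Gradient magnitude |∇z| = √(a² + b²) = √(0.14203 + 0.85193) = 0.99698.
True dip = arctan(0.99698) = 44.9°, dipping toward NNW (azimuth ≈ 338°).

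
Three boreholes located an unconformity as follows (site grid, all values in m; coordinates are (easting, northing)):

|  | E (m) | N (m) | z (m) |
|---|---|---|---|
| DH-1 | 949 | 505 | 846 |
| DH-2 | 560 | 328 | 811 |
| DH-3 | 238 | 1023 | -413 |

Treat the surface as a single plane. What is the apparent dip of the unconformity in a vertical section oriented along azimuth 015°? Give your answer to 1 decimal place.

49.7°

Two edge vectors: DH-1→DH-2 = (-389, -177, -35), DH-1→DH-3 = (-711, 518, -1259).
Normal n = (DH-1→DH-2) × (DH-1→DH-3) = (240973, -464866, -327349).
So ∂z/∂E = −n_x/n_z = 0.73613 and ∂z/∂N = −n_y/n_z = −1.42009.
Unit vector along 015° is (sin 15°, cos 15°) = (0.2588, 0.9659).
Slope in that direction = a·(0.2588) + b·(0.9659) = −1.18118.
Apparent dip = arctan|1.18118| = 49.7° (true dip is 58.0°, so apparent ≤ true as expected).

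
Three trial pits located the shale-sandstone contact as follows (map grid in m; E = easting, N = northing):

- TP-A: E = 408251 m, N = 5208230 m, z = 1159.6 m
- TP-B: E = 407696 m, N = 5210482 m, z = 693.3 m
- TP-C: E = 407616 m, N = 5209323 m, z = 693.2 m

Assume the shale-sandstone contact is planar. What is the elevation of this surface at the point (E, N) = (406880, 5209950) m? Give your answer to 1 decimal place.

Two edge vectors: TP-A→TP-B = (-555, 2252, -466.3), TP-A→TP-C = (-635, 1093, -466.4).
Normal n = (TP-A→TP-B) × (TP-A→TP-C) = (-540666.9, 37248.5, 823405).
So ∂z/∂E = −n_x/n_z = 0.656623290 and ∂z/∂N = −n_y/n_z = −0.045237155.
Intercept c from TP-A: 1159.6 − 268067.11 + 235605.51 = −31302.00.
At (406880, 5209950): z = 267166.9 − 235683.3 − 31302.00 = 181.6 m.

181.6 m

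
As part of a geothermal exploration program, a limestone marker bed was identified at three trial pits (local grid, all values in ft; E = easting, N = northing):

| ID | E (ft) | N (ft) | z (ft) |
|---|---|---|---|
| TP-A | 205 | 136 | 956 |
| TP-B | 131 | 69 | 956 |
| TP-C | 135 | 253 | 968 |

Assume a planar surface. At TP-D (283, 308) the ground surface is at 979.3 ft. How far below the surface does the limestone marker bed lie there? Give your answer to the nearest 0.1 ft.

Two edge vectors: TP-A→TP-B = (-74, -67, 0), TP-A→TP-C = (-70, 117, 12).
Normal n = (TP-A→TP-B) × (TP-A→TP-C) = (-804, 888, -13348).
So ∂z/∂E = −n_x/n_z = −0.06023 and ∂z/∂N = −n_y/n_z = 0.06653.
Intercept c from TP-A: 956 + 12.35 − 9.05 = 959.30.
At (283, 308): z_contact = −17.05 + 20.49 + 959.30 = 962.74 ft.
Depth below ground = 979.3 − 962.74 = 16.6 ft.

16.6 ft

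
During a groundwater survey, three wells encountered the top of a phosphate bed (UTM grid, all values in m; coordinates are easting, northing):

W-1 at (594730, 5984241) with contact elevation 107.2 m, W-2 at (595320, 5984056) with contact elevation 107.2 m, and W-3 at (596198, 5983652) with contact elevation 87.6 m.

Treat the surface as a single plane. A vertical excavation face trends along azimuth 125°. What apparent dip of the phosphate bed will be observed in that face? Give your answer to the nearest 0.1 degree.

2.8°

Let the plane be z = a·easting + b·northing + c.
W-2−W-1: 590a − 185b = 0;  W-3−W-1: 1468a − 589b = −19.6.
Solving gives a = 0.04775, b = 0.15230.
Unit vector along 125° is (sin 125°, cos 125°) = (0.8192, -0.5736).
Slope in that direction = a·(0.8192) + b·(-0.5736) = −0.04824.
Apparent dip = arctan|0.04824| = 2.8° (true dip is 9.1°, so apparent ≤ true as expected).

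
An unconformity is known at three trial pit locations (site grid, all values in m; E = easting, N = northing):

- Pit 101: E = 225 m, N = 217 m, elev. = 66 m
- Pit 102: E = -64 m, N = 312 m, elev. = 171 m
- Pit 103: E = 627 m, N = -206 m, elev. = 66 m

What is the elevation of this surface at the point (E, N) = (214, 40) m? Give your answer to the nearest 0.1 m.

160.7 m

Let the plane be z = a·E + b·N + c.
Pit 102−Pit 101: −289a + 95b = 105;  Pit 103−Pit 101: 402a − 423b = 0.
Solving gives a = −0.52839, b = −0.50216.
Then c = 66 − a·225 − b·217 = 293.86.
At (214, 40): z = −113.1 − 20.1 + 293.86 = 160.7 m.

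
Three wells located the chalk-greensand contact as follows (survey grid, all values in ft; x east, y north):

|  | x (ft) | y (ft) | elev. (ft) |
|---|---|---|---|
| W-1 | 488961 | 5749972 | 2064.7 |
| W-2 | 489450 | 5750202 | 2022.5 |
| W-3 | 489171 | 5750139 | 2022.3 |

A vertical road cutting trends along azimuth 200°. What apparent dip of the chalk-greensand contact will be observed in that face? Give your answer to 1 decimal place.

17.0°

Two edge vectors: W-1→W-2 = (489, 230, -42.2), W-1→W-3 = (210, 167, -42.4).
Normal n = (W-1→W-2) × (W-1→W-3) = (-2704.6, 11871.6, 33363).
So ∂z/∂x = −n_x/n_z = 0.08107 and ∂z/∂y = −n_y/n_z = −0.35583.
Unit vector along 200° is (sin 200°, cos 200°) = (-0.3420, -0.9397).
Slope in that direction = a·(-0.3420) + b·(-0.9397) = 0.30665.
Apparent dip = arctan|0.30665| = 17.0° (true dip is 20.0°, so apparent ≤ true as expected).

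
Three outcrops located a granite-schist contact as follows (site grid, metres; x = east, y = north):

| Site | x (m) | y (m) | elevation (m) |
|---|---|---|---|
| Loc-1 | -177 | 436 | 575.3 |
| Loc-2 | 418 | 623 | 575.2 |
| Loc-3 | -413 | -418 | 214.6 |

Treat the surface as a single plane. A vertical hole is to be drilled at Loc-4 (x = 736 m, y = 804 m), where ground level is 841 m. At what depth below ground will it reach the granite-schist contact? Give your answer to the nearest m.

Let the plane be z = a·x + b·y + c.
Loc-2−Loc-1: 595a + 187b = −0.1;  Loc-3−Loc-1: −236a − 854b = −360.7.
Solving gives a = −0.14555, b = 0.46259.
Then c = 575.3 − a·-177 − b·436 = 347.85.
At (736, 804): z_contact = −107.1 + 371.9 + 347.85 = 612.6 m.
Depth below ground = 841 − 612.6 = 228 m.

228 m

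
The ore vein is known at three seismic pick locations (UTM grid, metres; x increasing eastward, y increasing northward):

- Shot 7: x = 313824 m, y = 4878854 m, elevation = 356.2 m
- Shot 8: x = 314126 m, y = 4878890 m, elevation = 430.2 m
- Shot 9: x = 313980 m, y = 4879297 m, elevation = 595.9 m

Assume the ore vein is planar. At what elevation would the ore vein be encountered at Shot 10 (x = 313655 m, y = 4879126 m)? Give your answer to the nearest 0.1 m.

453.5 m

Two edge vectors: Shot 7→Shot 8 = (302, 36, 74), Shot 7→Shot 9 = (156, 443, 239.7).
Normal n = (Shot 7→Shot 8) × (Shot 7→Shot 9) = (-24152.8, -60845.4, 128170).
So ∂z/∂x = −n_x/n_z = 0.188443474 and ∂z/∂y = −n_y/n_z = 0.474724194.
Intercept c from Shot 7: 356.2 − 59138.08 − 2316110.03 = −2374891.92.
At (313655, 4879126): z = 59106.2 + 2316239.2 − 2374891.92 = 453.5 m.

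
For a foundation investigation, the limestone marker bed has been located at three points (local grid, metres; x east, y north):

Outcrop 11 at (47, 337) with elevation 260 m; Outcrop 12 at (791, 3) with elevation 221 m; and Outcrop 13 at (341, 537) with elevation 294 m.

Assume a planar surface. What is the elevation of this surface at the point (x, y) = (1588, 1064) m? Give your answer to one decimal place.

Let the plane be z = a·x + b·y + c.
Outcrop 12−Outcrop 11: 744a − 334b = −39;  Outcrop 13−Outcrop 11: 294a + 200b = 34.
Solving gives a = 0.014397, b = 0.148836.
Then c = 260 − a·47 − b·337 = 209.17.
At (1588, 1064): z = 22.9 + 158.4 + 209.17 = 390.4 m.

390.4 m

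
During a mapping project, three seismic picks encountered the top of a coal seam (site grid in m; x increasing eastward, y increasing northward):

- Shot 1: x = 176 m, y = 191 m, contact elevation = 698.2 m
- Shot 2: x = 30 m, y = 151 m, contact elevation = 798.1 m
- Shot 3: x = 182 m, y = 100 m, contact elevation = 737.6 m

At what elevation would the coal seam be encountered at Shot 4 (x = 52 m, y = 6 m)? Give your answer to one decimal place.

854.0 m

Two edge vectors: Shot 1→Shot 2 = (-146, -40, 99.9), Shot 1→Shot 3 = (6, -91, 39.4).
Normal n = (Shot 1→Shot 2) × (Shot 1→Shot 3) = (7514.9, 6351.8, 13526).
So ∂z/∂x = −n_x/n_z = −0.55559 and ∂z/∂y = −n_y/n_z = −0.46960.
Intercept c from Shot 1: 698.2 + 97.78 + 89.69 = 885.68.
At (52, 6): z = −28.9 − 2.8 + 885.68 = 854.0 m.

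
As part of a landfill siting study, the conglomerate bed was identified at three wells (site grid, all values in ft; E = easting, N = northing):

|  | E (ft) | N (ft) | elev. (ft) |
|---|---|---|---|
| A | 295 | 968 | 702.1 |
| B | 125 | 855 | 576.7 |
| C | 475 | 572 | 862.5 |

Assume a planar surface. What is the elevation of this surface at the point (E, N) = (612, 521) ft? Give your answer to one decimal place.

Let the plane be z = a·E + b·N + c.
B−A: −170a − 113b = −125.4;  C−A: 180a − 396b = 160.4.
Solving gives a = 0.77326, b = −0.05357.
Then c = 702.1 − a·295 − b·968 = 525.85.
At (612, 521): z = 473.2 − 27.9 + 525.85 = 971.2 ft.

971.2 ft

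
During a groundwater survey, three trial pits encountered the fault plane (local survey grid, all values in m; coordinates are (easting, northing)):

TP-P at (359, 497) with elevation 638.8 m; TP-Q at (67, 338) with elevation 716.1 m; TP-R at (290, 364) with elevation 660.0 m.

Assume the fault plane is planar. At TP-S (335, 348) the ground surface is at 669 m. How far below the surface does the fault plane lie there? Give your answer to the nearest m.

Let the plane be z = a·E + b·N + c.
TP-Q−TP-P: −292a − 159b = 77.3;  TP-R−TP-P: −69a − 133b = 21.2.
Solving gives a = −0.24798, b = −0.03074.
Then c = 638.8 − a·359 − b·497 = 743.11.
At (335, 348): z_contact = −83.1 − 10.7 + 743.11 = 649.3 m.
Depth below ground = 669 − 649.3 = 20 m.

20 m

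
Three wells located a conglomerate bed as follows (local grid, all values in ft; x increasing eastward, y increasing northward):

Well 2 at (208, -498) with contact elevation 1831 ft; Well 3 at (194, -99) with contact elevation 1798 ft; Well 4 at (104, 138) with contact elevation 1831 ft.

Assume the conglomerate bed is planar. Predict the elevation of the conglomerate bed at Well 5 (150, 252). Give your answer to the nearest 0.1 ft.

1789.4 ft

Two edge vectors: Well 2→Well 3 = (-14, 399, -33), Well 2→Well 4 = (-104, 636, 0).
Normal n = (Well 2→Well 3) × (Well 2→Well 4) = (20988, 3432, 32592).
So ∂z/∂x = −n_x/n_z = −0.64396 and ∂z/∂y = −n_y/n_z = −0.10530.
Intercept c from Well 2: 1831 + 133.94 − 52.44 = 1912.50.
At (150, 252): z = −96.6 − 26.5 + 1912.50 = 1789.4 ft.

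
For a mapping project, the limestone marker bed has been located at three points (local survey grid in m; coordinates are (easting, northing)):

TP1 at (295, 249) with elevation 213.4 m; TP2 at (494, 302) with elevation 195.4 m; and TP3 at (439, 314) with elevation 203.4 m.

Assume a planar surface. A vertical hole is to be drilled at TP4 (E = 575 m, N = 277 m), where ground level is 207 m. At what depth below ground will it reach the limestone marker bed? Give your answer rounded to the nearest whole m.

Let the plane be z = a·E + b·N + c.
TP2−TP1: 199a + 53b = −18;  TP3−TP1: 144a + 65b = −10.
Solving gives a = −0.12069, b = 0.11352.
Then c = 213.4 − a·295 − b·249 = 220.74.
At (575, 277): z_contact = −69.4 + 31.4 + 220.74 = 182.8 m.
Depth below ground = 207 − 182.8 = 24 m.

24 m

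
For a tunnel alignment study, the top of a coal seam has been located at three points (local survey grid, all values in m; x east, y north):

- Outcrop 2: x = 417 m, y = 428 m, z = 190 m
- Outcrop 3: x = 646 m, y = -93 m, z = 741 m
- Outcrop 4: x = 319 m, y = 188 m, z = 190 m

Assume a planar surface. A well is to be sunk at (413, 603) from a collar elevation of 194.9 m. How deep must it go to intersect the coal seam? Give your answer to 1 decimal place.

Two edge vectors: Outcrop 2→Outcrop 3 = (229, -521, 551), Outcrop 2→Outcrop 4 = (-98, -240, 0).
Normal n = (Outcrop 2→Outcrop 3) × (Outcrop 2→Outcrop 4) = (132240, -53998, -106018).
So ∂z/∂x = −n_x/n_z = 1.24734 and ∂z/∂y = −n_y/n_z = −0.50933.
Intercept c from Outcrop 2: 190 − 520.14 + 217.99 = −112.15.
At (413, 603): z_contact = 515.15 − 307.13 − 112.15 = 95.88 m.
Depth below ground = 194.9 − 95.88 = 99.0 m.

99.0 m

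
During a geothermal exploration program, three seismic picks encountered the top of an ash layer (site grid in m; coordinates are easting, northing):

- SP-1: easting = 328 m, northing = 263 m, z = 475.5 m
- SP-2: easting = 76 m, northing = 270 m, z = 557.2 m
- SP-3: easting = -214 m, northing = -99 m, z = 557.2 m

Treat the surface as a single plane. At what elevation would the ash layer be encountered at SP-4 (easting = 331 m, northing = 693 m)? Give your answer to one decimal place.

Two edge vectors: SP-1→SP-2 = (-252, 7, 81.7), SP-1→SP-3 = (-542, -362, 81.7).
Normal n = (SP-1→SP-2) × (SP-1→SP-3) = (30147.3, -23693, 95018).
So ∂z/∂easting = −n_x/n_z = −0.31728 and ∂z/∂northing = −n_y/n_z = 0.24935.
Intercept c from SP-1: 475.5 + 104.07 − 65.58 = 513.99.
At (331, 693): z = −105.0 + 172.8 + 513.99 = 581.8 m.

581.8 m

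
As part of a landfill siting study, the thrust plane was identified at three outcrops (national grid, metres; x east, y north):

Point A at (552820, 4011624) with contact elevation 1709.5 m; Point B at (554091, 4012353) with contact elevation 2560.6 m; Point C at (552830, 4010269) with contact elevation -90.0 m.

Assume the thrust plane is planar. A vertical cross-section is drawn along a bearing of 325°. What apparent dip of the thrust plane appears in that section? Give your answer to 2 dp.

Let the plane be z = a·x + b·y + c.
Point B−Point A: 1271a + 729b = 851.1;  Point C−Point A: 10a − 1355b = −1799.5.
Solving gives a = −0.09170, b = 1.32737.
Unit vector along 325° is (sin 325°, cos 325°) = (-0.5736, 0.8192).
Slope in that direction = a·(-0.5736) + b·(0.8192) = 1.13991.
Apparent dip = arctan|1.13991| = 48.74° (true dip is 53.1°, so apparent ≤ true as expected).

48.74°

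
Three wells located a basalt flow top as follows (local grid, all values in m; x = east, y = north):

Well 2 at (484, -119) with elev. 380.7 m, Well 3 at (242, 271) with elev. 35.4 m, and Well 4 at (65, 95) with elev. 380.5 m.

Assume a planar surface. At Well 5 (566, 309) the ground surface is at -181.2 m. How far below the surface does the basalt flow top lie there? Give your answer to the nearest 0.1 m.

46.9 m

Two edge vectors: Well 2→Well 3 = (-242, 390, -345.3), Well 2→Well 4 = (-419, 214, -0.2).
Normal n = (Well 2→Well 3) × (Well 2→Well 4) = (73816.2, 144632.3, 111622).
So ∂z/∂x = −n_x/n_z = −0.66131 and ∂z/∂y = −n_y/n_z = −1.29573.
Intercept c from Well 2: 380.7 + 320.07 − 154.19 = 546.58.
At (566, 309): z_contact = −374.30 − 400.38 + 546.58 = -228.10 m.
Depth below ground = -181.2 − (-228.10) = 46.9 m.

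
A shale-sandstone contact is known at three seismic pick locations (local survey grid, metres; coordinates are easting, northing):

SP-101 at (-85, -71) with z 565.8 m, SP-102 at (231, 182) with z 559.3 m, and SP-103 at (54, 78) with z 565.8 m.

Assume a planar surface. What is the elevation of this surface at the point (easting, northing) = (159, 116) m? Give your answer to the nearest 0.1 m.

560.1 m

Two edge vectors: SP-101→SP-102 = (316, 253, -6.5), SP-101→SP-103 = (139, 149, 0).
Normal n = (SP-101→SP-102) × (SP-101→SP-103) = (968.5, -903.5, 11917).
So ∂z/∂easting = −n_x/n_z = −0.08127 and ∂z/∂northing = −n_y/n_z = 0.07582.
Intercept c from SP-101: 565.8 − 6.91 + 5.38 = 564.27.
At (159, 116): z = −12.9 + 8.8 + 564.27 = 560.1 m.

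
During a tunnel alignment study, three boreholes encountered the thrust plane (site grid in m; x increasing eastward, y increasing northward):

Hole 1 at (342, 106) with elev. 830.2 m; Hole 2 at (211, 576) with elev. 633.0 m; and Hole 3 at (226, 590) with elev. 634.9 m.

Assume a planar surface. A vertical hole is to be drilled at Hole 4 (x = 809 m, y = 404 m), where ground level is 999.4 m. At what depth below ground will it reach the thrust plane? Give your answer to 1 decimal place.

68.0 m

Two edge vectors: Hole 1→Hole 2 = (-131, 470, -197.2), Hole 1→Hole 3 = (-116, 484, -195.3).
Normal n = (Hole 1→Hole 2) × (Hole 1→Hole 3) = (3653.8, -2709.1, -8884).
So ∂z/∂x = −n_x/n_z = 0.41128 and ∂z/∂y = −n_y/n_z = −0.30494.
Intercept c from Hole 1: 830.2 − 140.66 + 32.32 = 721.87.
At (809, 404): z_contact = 332.72 − 123.20 + 721.87 = 931.39 m.
Depth below ground = 999.4 − 931.39 = 68.0 m.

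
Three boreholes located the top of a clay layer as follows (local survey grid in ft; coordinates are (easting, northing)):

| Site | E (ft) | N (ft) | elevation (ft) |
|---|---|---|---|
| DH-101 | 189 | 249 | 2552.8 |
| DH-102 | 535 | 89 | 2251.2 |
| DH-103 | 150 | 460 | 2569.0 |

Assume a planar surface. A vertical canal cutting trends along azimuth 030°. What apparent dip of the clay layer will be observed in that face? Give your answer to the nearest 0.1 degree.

28.2°

Let the plane be z = a·E + b·N + c.
DH-102−DH-101: 346a − 160b = −301.6;  DH-103−DH-101: −39a + 211b = 16.2.
Solving gives a = −0.91432, b = −0.09222.
Unit vector along 030° is (sin 30°, cos 30°) = (0.5000, 0.8660).
Slope in that direction = a·(0.5000) + b·(0.8660) = −0.53703.
Apparent dip = arctan|0.53703| = 28.2° (true dip is 42.6°, so apparent ≤ true as expected).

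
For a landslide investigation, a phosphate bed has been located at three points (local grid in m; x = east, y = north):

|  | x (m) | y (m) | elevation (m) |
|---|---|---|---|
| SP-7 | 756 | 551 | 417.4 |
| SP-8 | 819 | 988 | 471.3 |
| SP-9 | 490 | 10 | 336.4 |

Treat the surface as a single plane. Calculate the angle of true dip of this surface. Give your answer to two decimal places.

Let the plane be z = a·x + b·y + c.
SP-8−SP-7: 63a + 437b = 53.9;  SP-9−SP-7: −266a − 541b = −81.
Solving gives a = 0.07591, b = 0.11240.
Gradient magnitude |∇z| = √(a² + b²) = √(0.00576 + 0.01263) = 0.13563.
True dip = arctan(0.13563) = 7.72°, dipping toward SW (azimuth ≈ 214°).

7.72°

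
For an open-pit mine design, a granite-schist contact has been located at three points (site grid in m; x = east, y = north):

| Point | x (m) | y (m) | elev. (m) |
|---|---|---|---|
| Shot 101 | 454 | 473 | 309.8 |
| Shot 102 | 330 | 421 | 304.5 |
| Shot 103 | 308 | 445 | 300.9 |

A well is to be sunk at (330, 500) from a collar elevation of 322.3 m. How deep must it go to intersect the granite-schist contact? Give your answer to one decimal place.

24.1 m

Two edge vectors: Shot 101→Shot 102 = (-124, -52, -5.3), Shot 101→Shot 103 = (-146, -28, -8.9).
Normal n = (Shot 101→Shot 102) × (Shot 101→Shot 103) = (314.4, -329.8, -4120).
So ∂z/∂x = −n_x/n_z = 0.07631 and ∂z/∂y = −n_y/n_z = −0.08005.
Intercept c from Shot 101: 309.8 − 34.65 + 37.86 = 313.02.
At (330, 500): z_contact = 25.18 − 40.02 + 313.02 = 298.18 m.
Depth below ground = 322.3 − 298.18 = 24.1 m.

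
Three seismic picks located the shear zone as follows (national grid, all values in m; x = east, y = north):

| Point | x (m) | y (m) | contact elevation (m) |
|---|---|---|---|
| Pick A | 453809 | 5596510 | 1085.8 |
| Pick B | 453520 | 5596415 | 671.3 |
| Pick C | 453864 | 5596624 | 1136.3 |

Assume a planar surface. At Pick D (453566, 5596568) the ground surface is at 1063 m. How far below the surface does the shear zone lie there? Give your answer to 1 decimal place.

Two edge vectors: Pick A→Pick B = (-289, -95, -414.5), Pick A→Pick C = (55, 114, 50.5).
Normal n = (Pick A→Pick B) × (Pick A→Pick C) = (42455.5, -8203, -27721).
So ∂z/∂x = −n_x/n_z = 1.531528444 and ∂z/∂y = −n_y/n_z = −0.295912846.
Intercept c from Pick A: 1085.8 − 695021.39 + 1656079.20 = 962143.61.
At (453566, 5596568): z_contact = 694649.23 − 1656096.36 + 962143.61 = 696.48 m.
Depth below ground = 1063 − 696.48 = 366.5 m.

366.5 m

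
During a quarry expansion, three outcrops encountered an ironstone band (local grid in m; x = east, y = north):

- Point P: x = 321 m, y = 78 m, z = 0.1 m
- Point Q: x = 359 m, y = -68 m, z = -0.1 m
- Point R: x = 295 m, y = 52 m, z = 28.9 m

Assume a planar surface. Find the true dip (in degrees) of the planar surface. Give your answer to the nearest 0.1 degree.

42.3°

Two edge vectors: Point P→Point Q = (38, -146, -0.2), Point P→Point R = (-26, -26, 28.8).
Normal n = (Point P→Point Q) × (Point P→Point R) = (-4210, -1089.2, -4784).
So ∂z/∂x = −n_x/n_z = −0.88002 and ∂z/∂y = −n_y/n_z = −0.22768.
Gradient magnitude |∇z| = √(a² + b²) = √(0.77443 + 0.05184) = 0.90899.
True dip = arctan(0.90899) = 42.3°, dipping toward ENE (azimuth ≈ 075°).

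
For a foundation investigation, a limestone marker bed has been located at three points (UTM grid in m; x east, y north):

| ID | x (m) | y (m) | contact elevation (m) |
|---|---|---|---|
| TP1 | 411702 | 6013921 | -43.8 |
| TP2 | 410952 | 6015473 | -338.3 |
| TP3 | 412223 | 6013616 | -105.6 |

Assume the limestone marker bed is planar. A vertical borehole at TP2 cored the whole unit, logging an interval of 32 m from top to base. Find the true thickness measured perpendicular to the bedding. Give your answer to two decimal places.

28.96 m

Let the plane be z = a·x + b·y + c.
TP2−TP1: −750a + 1552b = −294.5;  TP3−TP1: 521a − 305b = −61.8.
Solving gives a = −0.32032, b = −0.34455.
|∇z| = √(a²+b²) = 0.47045, so dip δ = arctan(0.47045) = 25.19°.
True thickness = vertical thickness × cos δ = 32 × cos 25.19° = 28.96 m.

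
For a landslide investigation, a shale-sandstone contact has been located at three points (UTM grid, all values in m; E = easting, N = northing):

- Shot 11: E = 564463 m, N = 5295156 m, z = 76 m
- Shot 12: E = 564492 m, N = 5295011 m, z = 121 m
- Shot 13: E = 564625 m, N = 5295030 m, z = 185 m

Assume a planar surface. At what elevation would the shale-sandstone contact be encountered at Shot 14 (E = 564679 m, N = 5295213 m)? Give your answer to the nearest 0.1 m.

174.5 m

Two edge vectors: Shot 11→Shot 12 = (29, -145, 45), Shot 11→Shot 13 = (162, -126, 109).
Normal n = (Shot 11→Shot 12) × (Shot 11→Shot 13) = (-10135, 4129, 19836).
So ∂z/∂E = −n_x/n_z = 0.510939706 and ∂z/∂N = −n_y/n_z = −0.208156886.
Intercept c from Shot 11: 76 − 288406.56 + 1102223.19 = 813892.63.
At (564679, 5295213): z = 288516.9 − 1102235.1 + 813892.63 = 174.5 m.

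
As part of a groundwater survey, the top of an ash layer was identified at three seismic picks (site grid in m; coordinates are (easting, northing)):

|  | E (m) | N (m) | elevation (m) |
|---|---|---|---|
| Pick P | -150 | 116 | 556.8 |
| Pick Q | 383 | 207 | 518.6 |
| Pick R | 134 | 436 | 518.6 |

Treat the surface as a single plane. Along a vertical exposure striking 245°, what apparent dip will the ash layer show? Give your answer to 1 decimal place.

4.7°

Let the plane be z = a·E + b·N + c.
Pick Q−Pick P: 533a + 91b = −38.2;  Pick R−Pick P: 284a + 320b = −38.2.
Solving gives a = −0.06045, b = −0.06573.
Unit vector along 245° is (sin 245°, cos 245°) = (-0.9063, -0.4226).
Slope in that direction = a·(-0.9063) + b·(-0.4226) = 0.08256.
Apparent dip = arctan|0.08256| = 4.7° (true dip is 5.1°, so apparent ≤ true as expected).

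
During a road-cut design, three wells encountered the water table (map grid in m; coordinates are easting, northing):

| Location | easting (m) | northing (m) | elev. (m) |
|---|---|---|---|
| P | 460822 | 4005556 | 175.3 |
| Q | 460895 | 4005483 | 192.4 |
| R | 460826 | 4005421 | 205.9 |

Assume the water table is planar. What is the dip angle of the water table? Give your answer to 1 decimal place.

12.8°

Let the plane be z = a·easting + b·northing + c.
Q−P: 73a − 73b = 17.1;  R−P: 4a − 135b = 30.6.
Solving gives a = 0.00781, b = −0.22644.
Gradient magnitude |∇z| = √(a² + b²) = √(0.00006 + 0.05127) = 0.22657.
True dip = arctan(0.22657) = 12.8°, dipping toward N (azimuth ≈ 358°).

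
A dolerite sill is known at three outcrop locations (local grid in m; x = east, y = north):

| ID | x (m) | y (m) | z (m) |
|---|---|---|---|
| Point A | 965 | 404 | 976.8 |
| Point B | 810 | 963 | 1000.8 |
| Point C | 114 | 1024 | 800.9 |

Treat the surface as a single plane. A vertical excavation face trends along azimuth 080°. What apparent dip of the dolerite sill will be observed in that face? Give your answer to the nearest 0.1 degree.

17.5°

Two edge vectors: Point A→Point B = (-155, 559, 24), Point A→Point C = (-851, 620, -175.9).
Normal n = (Point A→Point B) × (Point A→Point C) = (-113208.1, -47688.5, 379609).
So ∂z/∂x = −n_x/n_z = 0.29822 and ∂z/∂y = −n_y/n_z = 0.12563.
Unit vector along 080° is (sin 80°, cos 80°) = (0.9848, 0.1736).
Slope in that direction = a·(0.9848) + b·(0.1736) = 0.31551.
Apparent dip = arctan|0.31551| = 17.5° (true dip is 17.9°, so apparent ≤ true as expected).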